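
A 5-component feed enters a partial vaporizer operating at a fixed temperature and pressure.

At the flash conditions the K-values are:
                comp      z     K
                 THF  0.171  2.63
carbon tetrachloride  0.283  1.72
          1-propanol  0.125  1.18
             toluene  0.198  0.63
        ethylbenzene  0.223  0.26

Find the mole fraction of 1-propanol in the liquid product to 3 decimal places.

x_1-propanol = 0.116

Material balance + equilibrium reduce to Σ zᵢ(Kᵢ−1)/(1+β(Kᵢ−1)) = 0.
g(0) = ΣzᵢKᵢ − 1 = 0.267 and g(1) = 1 − Σzᵢ/Kᵢ = -0.507, so a root lies in (0, 1).
Iterate (Newton) starting at β = 0.4:
  β = 0.400: g = 0.0275, g' = -0.542 → β = 0.451
  β = 0.451: g = -0.0002, g' = -0.552 → β = 0.450
Converged at β = 0.450.
Compositions from xᵢ = zᵢ/(1+β(Kᵢ−1)), yᵢ = Kᵢxᵢ:
  THF: x = 0.099, y = 0.259
  carbon tetrachloride: x = 0.214, y = 0.368
  1-propanol: x = 0.116, y = 0.136
  toluene: x = 0.238, y = 0.150
  ethylbenzene: x = 0.334, y = 0.087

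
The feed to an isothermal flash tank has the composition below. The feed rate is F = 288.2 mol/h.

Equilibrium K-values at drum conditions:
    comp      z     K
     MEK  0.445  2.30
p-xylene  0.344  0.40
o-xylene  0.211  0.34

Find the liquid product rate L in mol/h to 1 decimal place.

L = 205.4 mol/h

Material balance + equilibrium reduce to Σ zᵢ(Kᵢ−1)/(1+β(Kᵢ−1)) = 0.
g(0) = ΣzᵢKᵢ − 1 = 0.233 and g(1) = 1 − Σzᵢ/Kᵢ = -0.674, so a root lies in (0, 1).
Newton–Raphson from β = 0.5:
  β = 0.500: g = -0.1521, g' = -0.734 → β = 0.293
  β = 0.293: g = -0.0039, g' = -0.718 → β = 0.287
Converged at β = 0.287.
Then V = β·F = 0.2872·288.2 = 82.8 mol/h and L = F − V = 205.4 mol/h.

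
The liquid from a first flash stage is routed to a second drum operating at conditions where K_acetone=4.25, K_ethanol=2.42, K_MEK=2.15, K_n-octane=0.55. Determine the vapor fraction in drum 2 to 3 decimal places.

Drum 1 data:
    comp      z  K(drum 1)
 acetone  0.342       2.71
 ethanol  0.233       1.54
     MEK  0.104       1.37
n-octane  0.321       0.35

V/F (drum 2) = 0.581

Drum 1:
Let ψ₁ = V/F and solve Σ zᵢ(Kᵢ−1)/(1+ψ₁(Kᵢ−1)) = 0.
Check two-phase: ΣzᵢKᵢ = 1.540 > 1 and Σzᵢ/Kᵢ = 1.271 > 1, so g(0) = 0.540 > 0 and g(1) = -0.271 < 0.
Newton iteration, ψ₁⁰ = 0.4:
  ψ₁ = 0.400: g = 0.2023, g' = -0.657 → ψ₁ = 0.708
  ψ₁ = 0.708: g = -0.0004, g' = -0.714 → ψ₁ = 0.707
Converged at ψ₁ = 0.707.
Drum-1 compositions:
  acetone: x = 0.155, y = 0.419
  ethanol: x = 0.169, y = 0.260
  MEK: x = 0.082, y = 0.113
  n-octane: x = 0.594, y = 0.208
Drum-2 feed = drum-1 liquid: z₂ = (0.1548, 0.1686, 0.0824, 0.5942).
Drum 2:
Material balance + equilibrium reduce to Σ zᵢ(Kᵢ−1)/(1+ψ₂(Kᵢ−1)) = 0.
Feasibility: ΣzᵢKᵢ = 1.570, Σzᵢ/Kᵢ = 1.225 — both > 1, two phases present.
Newton iteration, ψ₂⁰ = 0.44:
  ψ₂ = 0.440: g = 0.0839, g' = -0.641 → ψ₂ = 0.571
  ψ₂ = 0.571: g = 0.0058, g' = -0.562 → ψ₂ = 0.581
Converged at ψ₂ = 0.581.
  acetone: x = 0.054, y = 0.228
  ethanol: x = 0.092, y = 0.224
  MEK: x = 0.049, y = 0.106
  n-octane: x = 0.805, y = 0.443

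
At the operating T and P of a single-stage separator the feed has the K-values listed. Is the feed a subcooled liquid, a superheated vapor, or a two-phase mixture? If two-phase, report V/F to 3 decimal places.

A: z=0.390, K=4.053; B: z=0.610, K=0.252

two-phase, V/F = 0.322

ΣzᵢKᵢ = 1.734; Σzᵢ/Kᵢ = 2.517.
Both exceed 1, so a two-phase solution exists.
Binary case is linear: z₁(K₁−1)(1+ψ(K₂−1)) + z₂(K₂−1)(1+ψ(K₁−1)) = 0
⇒ ψ = [z₁(K₁−1)+z₂(K₂−1)] / [−(K₁−1)(K₂−1)] = 0.7344/2.2836 = 0.322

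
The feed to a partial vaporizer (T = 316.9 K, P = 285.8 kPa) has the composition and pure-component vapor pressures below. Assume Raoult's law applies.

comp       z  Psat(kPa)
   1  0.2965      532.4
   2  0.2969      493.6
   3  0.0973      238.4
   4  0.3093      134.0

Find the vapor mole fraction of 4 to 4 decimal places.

Raoult's law: Kᵢ = Pᵢˢᵃᵗ/P = Pᵢˢᵃᵗ/285.8.
  K_1 = 532.4/285.8 = 1.862841, K_2 = 493.6/285.8 = 1.727082, K_3 = 238.4/285.8 = 0.834150, K_4 = 134.0/285.8 = 0.468859
Material balance + equilibrium reduce to Σ zᵢ(Kᵢ−1)/(1+ψ(Kᵢ−1)) = 0.
Feasibility: ΣzᵢKᵢ = 1.2913, Σzᵢ/Kᵢ = 1.1074 — both > 1, two phases present.
Newton–Raphson from ψ = 0.5:
  ψ = 0.5000: g = 0.09576, g' = -0.3571 → ψ = 0.7682
  ψ = 0.7682: g = -0.00363, g' = -0.3969 → ψ = 0.7590
Converged at ψ = 0.7590.
Compositions from xᵢ = zᵢ/(1+ψ(Kᵢ−1)), yᵢ = Kᵢxᵢ:
  1: x = 0.1792, y = 0.3338
  2: x = 0.1913, y = 0.3304
  3: x = 0.1113, y = 0.0929
  4: x = 0.5182, y = 0.2430

y_4 = 0.2430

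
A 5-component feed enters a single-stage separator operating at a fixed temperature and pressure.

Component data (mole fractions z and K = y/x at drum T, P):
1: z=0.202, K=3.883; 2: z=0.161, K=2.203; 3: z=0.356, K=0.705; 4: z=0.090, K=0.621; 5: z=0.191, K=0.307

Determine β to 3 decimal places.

β = 0.487

Material balance + equilibrium reduce to Σ zᵢ(Kᵢ−1)/(1+β(Kᵢ−1)) = 0.
Check two-phase: ΣzᵢKᵢ = 1.505 > 1 and Σzᵢ/Kᵢ = 1.397 > 1, so g(0) = 0.505 > 0 and g(1) = -0.397 < 0.
Newton iteration, β⁰ = 0.5:
  β = 0.500: g = -0.0084, g' = -0.650 → β = 0.487
Converged at β = 0.487.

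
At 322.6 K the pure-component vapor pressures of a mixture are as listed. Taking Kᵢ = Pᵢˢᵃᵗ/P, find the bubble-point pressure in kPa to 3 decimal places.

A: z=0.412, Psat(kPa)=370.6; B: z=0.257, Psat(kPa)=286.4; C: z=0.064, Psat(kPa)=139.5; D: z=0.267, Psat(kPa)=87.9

At the bubble point ψ → 0, so ΣzᵢKᵢ = 1 with Kᵢ = Pᵢˢᵃᵗ/P ⇒ P = ΣzᵢPᵢˢᵃᵗ.
P = 0.412·370.6 + 0.257·286.4 + 0.064·139.5 + 0.267·87.9 = 258.689 kPa

Pbub = 258.689 kPa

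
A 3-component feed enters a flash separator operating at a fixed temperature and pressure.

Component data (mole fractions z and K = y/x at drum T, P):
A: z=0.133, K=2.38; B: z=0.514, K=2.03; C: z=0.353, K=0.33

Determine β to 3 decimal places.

β = 0.643

Material balance + equilibrium reduce to Σ zᵢ(Kᵢ−1)/(1+β(Kᵢ−1)) = 0.
Feasibility: ΣzᵢKᵢ = 1.476, Σzᵢ/Kᵢ = 1.379 — both > 1, two phases present.
Iterate (Newton) starting at β = 0.4:
  β = 0.400: g = 0.1701, g' = -0.674 → β = 0.652
  β = 0.652: g = -0.0068, g' = -0.765 → β = 0.643
Converged at β = 0.643.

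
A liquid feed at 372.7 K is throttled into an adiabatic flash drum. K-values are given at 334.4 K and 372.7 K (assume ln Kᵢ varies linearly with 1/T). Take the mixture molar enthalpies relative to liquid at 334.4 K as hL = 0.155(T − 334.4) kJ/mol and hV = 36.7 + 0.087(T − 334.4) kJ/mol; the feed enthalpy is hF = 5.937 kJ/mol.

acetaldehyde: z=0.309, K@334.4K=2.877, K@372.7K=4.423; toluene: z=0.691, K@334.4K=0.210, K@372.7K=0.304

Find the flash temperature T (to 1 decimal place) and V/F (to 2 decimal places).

T = 346.9 K, V/F = 0.11

Adiabatic flash: solve Rachford–Rice at each trial T, then check hF = ψ·hV(T) + (1−ψ)·hL(T).
  T = 334.4 K: K = (2.877, 0.210), RR gives ψ = 0.023, H_out = 0.844 kJ/mol
  T = 372.7 K: K = (4.423, 0.304), RR gives ψ = 0.242, H_out = 14.191 kJ/mol
  T = 353.5 K: K = (3.607, 0.255), RR gives ψ = 0.150, H_out = 8.262 kJ/mol
  T = 343.9 K: K = (3.230, 0.232), RR gives ψ = 0.092, H_out = 4.804 kJ/mol
  T = 348.7 K: K = (3.416, 0.243), RR gives ψ = 0.122, H_out = 6.588 kJ/mol
  T = 346.3 K: K = (3.322, 0.238), RR gives ψ = 0.108, H_out = 5.711 kJ/mol
Linear interpolation between T = 346.3 (H_out = 5.711) and T = 348.7 (H_out = 6.588) on hF = 5.937 gives T ≈ 346.9 K, at which ψ = 0.11.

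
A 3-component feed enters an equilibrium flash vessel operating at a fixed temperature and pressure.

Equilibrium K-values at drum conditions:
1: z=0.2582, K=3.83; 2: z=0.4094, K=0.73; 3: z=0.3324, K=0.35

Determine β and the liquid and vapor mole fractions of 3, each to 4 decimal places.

β = 0.3076, x_3 = 0.4155, y_3 = 0.1454

Material balance + equilibrium reduce to Σ zᵢ(Kᵢ−1)/(1+β(Kᵢ−1)) = 0.
Check two-phase: ΣzᵢKᵢ = 1.4041 > 1 and Σzᵢ/Kᵢ = 1.5780 > 1, so g(0) = 0.4041 > 0 and g(1) = -0.5780 < 0.
Newton–Raphson from β = 0.61:
  β = 0.6100: g = -0.22232, g' = -0.7066 → β = 0.2954
  β = 0.2954: g = 0.01051, g' = -0.8639 → β = 0.3075
  β = 0.3075: g = 0.00011, g' = -0.8460 → β = 0.3076
Converged at β = 0.3076.
Compositions from xᵢ = zᵢ/(1+β(Kᵢ−1)), yᵢ = Kᵢxᵢ:
  1: x = 0.1380, y = 0.5286
  2: x = 0.4465, y = 0.3259
  3: x = 0.4155, y = 0.1454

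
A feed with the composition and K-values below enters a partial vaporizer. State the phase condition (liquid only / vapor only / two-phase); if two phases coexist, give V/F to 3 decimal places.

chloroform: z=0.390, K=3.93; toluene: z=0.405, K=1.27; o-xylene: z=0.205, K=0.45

ΣzᵢKᵢ = 2.139; Σzᵢ/Kᵢ = 0.874.
Since Σzᵢ/Kᵢ < 1 the mixture is above its dew point — single vapor phase.

vapor only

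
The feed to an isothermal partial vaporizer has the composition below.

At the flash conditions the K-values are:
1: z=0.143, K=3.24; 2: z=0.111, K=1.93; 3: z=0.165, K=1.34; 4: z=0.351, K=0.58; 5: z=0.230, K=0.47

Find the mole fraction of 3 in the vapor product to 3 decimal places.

y_3 = 0.199

Newton–Raphson from V/F = 0.5:
  V/F = 0.500: g = -0.0830, g' = -0.437 → V/F = 0.310
  V/F = 0.310: g = 0.0045, g' = -0.498 → V/F = 0.319
Converged at V/F = 0.319.
Compositions from xᵢ = zᵢ/(1+V/F(Kᵢ−1)), yᵢ = Kᵢxᵢ:
  1: x = 0.083, y = 0.270
  2: x = 0.086, y = 0.165
  3: x = 0.149, y = 0.199
  4: x = 0.405, y = 0.235
  5: x = 0.277, y = 0.130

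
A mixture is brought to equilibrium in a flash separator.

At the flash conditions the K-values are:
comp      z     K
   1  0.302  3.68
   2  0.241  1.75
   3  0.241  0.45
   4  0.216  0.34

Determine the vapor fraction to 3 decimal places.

ψ = 0.601

Material balance + equilibrium reduce to Σ zᵢ(Kᵢ−1)/(1+ψ(Kᵢ−1)) = 0.
Check two-phase: ΣzᵢKᵢ = 1.715 > 1 and Σzᵢ/Kᵢ = 1.391 > 1, so g(0) = 0.715 > 0 and g(1) = -0.391 < 0.
Newton–Raphson from ψ = 0.39:
  ψ = 0.390: g = 0.1749, g' = -0.888 → ψ = 0.587
  ψ = 0.587: g = 0.0117, g' = -0.803 → ψ = 0.601
Converged at ψ = 0.601.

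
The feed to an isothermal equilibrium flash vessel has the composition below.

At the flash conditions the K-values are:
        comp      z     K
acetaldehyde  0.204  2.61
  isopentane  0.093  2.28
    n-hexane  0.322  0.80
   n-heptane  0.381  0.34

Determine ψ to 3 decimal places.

ψ = 0.179

Let ψ = V/F and solve Σ zᵢ(Kᵢ−1)/(1+ψ(Kᵢ−1)) = 0.
Check two-phase: ΣzᵢKᵢ = 1.132 > 1 and Σzᵢ/Kᵢ = 1.642 > 1, so g(0) = 0.132 > 0 and g(1) = -0.642 < 0.
Newton–Raphson from ψ = 0.5:
  ψ = 0.500: g = -0.1923, g' = -0.605 → ψ = 0.182
  ψ = 0.182: g = -0.0020, g' = -0.645 → ψ = 0.179
Converged at ψ = 0.179.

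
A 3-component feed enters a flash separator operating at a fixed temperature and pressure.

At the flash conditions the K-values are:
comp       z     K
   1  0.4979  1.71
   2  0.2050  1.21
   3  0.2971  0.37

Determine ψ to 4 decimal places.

ψ = 0.5654

Iterate (Newton) starting at ψ = 0.67:
  ψ = 0.6700: g = -0.04659, g' = -0.4753 → ψ = 0.5720
  ψ = 0.5720: g = -0.00277, g' = -0.4224 → ψ = 0.5654
Converged at ψ = 0.5654.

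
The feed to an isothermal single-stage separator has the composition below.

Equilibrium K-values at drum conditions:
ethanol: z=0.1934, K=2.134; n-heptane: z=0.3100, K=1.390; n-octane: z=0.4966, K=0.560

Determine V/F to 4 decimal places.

Iterate (Newton) starting at V/F = 0.5:
  V/F = 0.5000: g = -0.03900, g' = -0.2923 → V/F = 0.3666
  V/F = 0.3666: g = 0.00017, g' = -0.2969 → V/F = 0.3671
Converged at V/F = 0.3671.

V/F = 0.3671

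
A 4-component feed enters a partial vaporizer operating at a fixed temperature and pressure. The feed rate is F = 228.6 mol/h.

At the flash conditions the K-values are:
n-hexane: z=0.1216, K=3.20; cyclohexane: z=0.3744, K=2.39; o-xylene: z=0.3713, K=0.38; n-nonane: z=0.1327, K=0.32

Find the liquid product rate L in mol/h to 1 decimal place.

L = 124.3 mol/h

Material balance + equilibrium reduce to Σ zᵢ(Kᵢ−1)/(1+V/F(Kᵢ−1)) = 0.
Check two-phase: ΣzᵢKᵢ = 1.4675 > 1 and Σzᵢ/Kᵢ = 1.5864 > 1, so g(0) = 0.4675 > 0 and g(1) = -0.5864 < 0.
Newton–Raphson from V/F = 0.5:
  V/F = 0.5000: g = -0.03593, g' = -0.8259 → V/F = 0.4565
  V/F = 0.4565: g = -0.00007, g' = -0.8240 → V/F = 0.4564
Converged at V/F = 0.4564.
Then V = V/F·F = 0.4564·228.6 = 104.3 mol/h and L = F − V = 124.3 mol/h.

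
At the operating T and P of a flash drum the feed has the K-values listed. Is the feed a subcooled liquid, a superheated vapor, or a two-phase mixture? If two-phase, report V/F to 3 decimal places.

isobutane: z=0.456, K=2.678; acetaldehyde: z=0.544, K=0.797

ΣzᵢKᵢ = 1.655; Σzᵢ/Kᵢ = 0.853.
Since Σzᵢ/Kᵢ < 1 the mixture is above its dew point — single vapor phase.

superheated vapor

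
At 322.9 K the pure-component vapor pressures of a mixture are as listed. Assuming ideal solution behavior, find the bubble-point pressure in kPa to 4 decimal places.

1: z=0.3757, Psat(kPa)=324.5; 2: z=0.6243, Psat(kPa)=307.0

Pbub = 313.5747 kPa

At the bubble point ψ → 0, so ΣzᵢKᵢ = 1 with Kᵢ = Pᵢˢᵃᵗ/P ⇒ P = ΣzᵢPᵢˢᵃᵗ.
P = 0.3757·324.5 + 0.6243·307.0 = 313.5747 kPa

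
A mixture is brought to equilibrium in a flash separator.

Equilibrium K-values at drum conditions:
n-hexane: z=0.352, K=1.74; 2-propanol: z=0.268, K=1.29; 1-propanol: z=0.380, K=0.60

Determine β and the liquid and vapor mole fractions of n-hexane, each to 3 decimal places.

Rachford–Rice: g(β) = Σ zᵢ(Kᵢ−1)/(1+β(Kᵢ−1)) = 0.
Feasibility: ΣzᵢKᵢ = 1.186, Σzᵢ/Kᵢ = 1.043 — both > 1, two phases present.
Newton–Raphson from β = 0.35:
  β = 0.350: g = 0.1007, g' = -0.222 → β = 0.803
  β = 0.803: g = 0.0025, g' = -0.223 → β = 0.814
Converged at β = 0.814.
Compositions from xᵢ = zᵢ/(1+β(Kᵢ−1)), yᵢ = Kᵢxᵢ:
  n-hexane: x = 0.220, y = 0.382
  2-propanol: x = 0.217, y = 0.280
  1-propanol: x = 0.564, y = 0.338

β = 0.814, x_n-hexane = 0.220, y_n-hexane = 0.382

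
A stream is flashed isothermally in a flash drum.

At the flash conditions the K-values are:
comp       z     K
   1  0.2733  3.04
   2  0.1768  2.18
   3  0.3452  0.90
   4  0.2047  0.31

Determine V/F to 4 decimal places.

Material balance + equilibrium reduce to Σ zᵢ(Kᵢ−1)/(1+V/F(Kᵢ−1)) = 0.
Feasibility: ΣzᵢKᵢ = 1.5904, Σzᵢ/Kᵢ = 1.2149 — both > 1, two phases present.
Newton iteration, V/F⁰ = 0.35:
  V/F = 0.3500: g = 0.25094, g' = -0.6836 → V/F = 0.7171
  V/F = 0.7171: g = 0.02260, g' = -0.6456 → V/F = 0.7521
  V/F = 0.7521: g = -0.00043, g' = -0.6714 → V/F = 0.7515
Converged at V/F = 0.7515.

V/F = 0.7515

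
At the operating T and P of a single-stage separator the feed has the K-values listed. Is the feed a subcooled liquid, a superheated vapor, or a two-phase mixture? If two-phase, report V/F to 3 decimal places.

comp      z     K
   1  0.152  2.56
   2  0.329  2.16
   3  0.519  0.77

ΣzᵢKᵢ = 1.499; Σzᵢ/Kᵢ = 0.886.
Since Σzᵢ/Kᵢ < 1 the mixture is above its dew point — single vapor phase.

superheated vapor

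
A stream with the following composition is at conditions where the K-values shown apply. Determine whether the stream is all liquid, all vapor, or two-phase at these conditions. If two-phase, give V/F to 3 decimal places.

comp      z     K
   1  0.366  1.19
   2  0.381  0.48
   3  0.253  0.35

ΣzᵢKᵢ = 0.707; Σzᵢ/Kᵢ = 1.824.
Since ΣzᵢKᵢ < 1 the mixture is below its bubble point — single liquid phase.

all liquid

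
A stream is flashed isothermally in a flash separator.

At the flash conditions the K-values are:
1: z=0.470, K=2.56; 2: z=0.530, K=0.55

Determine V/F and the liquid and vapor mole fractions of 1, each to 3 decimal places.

Material balance + equilibrium reduce to Σ zᵢ(Kᵢ−1)/(1+V/F(Kᵢ−1)) = 0.
Check two-phase: ΣzᵢKᵢ = 1.495 > 1 and Σzᵢ/Kᵢ = 1.147 > 1, so g(0) = 0.495 > 0 and g(1) = -0.147 < 0.
Binary case is linear: z₁(K₁−1)(1+V/F(K₂−1)) + z₂(K₂−1)(1+V/F(K₁−1)) = 0
⇒ V/F = [z₁(K₁−1)+z₂(K₂−1)] / [−(K₁−1)(K₂−1)] = 0.4947/0.7020 = 0.705
Compositions from xᵢ = zᵢ/(1+V/F(Kᵢ−1)), yᵢ = Kᵢxᵢ:
  1: x = 0.224, y = 0.573
  2: x = 0.776, y = 0.427

V/F = 0.705, x_1 = 0.224, y_1 = 0.573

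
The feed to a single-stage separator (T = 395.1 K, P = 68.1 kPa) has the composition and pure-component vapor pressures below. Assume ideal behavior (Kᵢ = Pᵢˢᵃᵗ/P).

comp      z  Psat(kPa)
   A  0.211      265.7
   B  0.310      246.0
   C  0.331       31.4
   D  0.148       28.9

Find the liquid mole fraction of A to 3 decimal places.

x_A = 0.065

Raoult's law: Kᵢ = Pᵢˢᵃᵗ/P = Pᵢˢᵃᵗ/68.1.
  K_A = 265.7/68.1 = 3.90162, K_B = 246.0/68.1 = 3.61233, K_C = 31.4/68.1 = 0.46109, K_D = 28.9/68.1 = 0.42438
Material balance + equilibrium reduce to Σ zᵢ(Kᵢ−1)/(1+ψ(Kᵢ−1)) = 0.
Check two-phase: ΣzᵢKᵢ = 2.158 > 1 and Σzᵢ/Kᵢ = 1.207 > 1, so g(0) = 1.158 > 0 and g(1) = -0.207 < 0.
Newton iteration, ψ⁰ = 0.5:
  ψ = 0.500: g = 0.2372, g' = -0.970 → ψ = 0.744
  ψ = 0.744: g = 0.0218, g' = -0.840 → ψ = 0.770
Converged at ψ = 0.770.
Compositions from xᵢ = zᵢ/(1+ψ(Kᵢ−1)), yᵢ = Kᵢxᵢ:
  A: x = 0.065, y = 0.254
  B: x = 0.103, y = 0.372
  C: x = 0.566, y = 0.261
  D: x = 0.266, y = 0.113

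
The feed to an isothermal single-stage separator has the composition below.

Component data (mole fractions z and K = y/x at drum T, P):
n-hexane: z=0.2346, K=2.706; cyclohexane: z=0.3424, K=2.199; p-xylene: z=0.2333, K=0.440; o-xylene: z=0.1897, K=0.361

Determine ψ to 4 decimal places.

Rachford–Rice: g(ψ) = Σ zᵢ(Kᵢ−1)/(1+ψ(Kᵢ−1)) = 0.
Feasibility: ΣzᵢKᵢ = 1.5589, Σzᵢ/Kᵢ = 1.2981 — both > 1, two phases present.
Newton iteration, ψ⁰ = 0.5:
  ψ = 0.5000: g = 0.11307, g' = -0.6997 → ψ = 0.6616
  ψ = 0.6616: g = -0.00059, g' = -0.7208 → ψ = 0.6608
Converged at ψ = 0.6608.

ψ = 0.6608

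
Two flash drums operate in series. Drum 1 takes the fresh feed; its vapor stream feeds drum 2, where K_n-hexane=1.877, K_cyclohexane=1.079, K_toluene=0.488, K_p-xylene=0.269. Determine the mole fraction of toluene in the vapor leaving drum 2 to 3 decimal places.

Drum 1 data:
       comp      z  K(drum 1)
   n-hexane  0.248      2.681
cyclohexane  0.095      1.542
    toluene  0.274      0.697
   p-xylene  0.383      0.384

Drum 1:
Material balance + equilibrium reduce to Σ zᵢ(Kᵢ−1)/(1+ψ₁(Kᵢ−1)) = 0.
Check two-phase: ΣzᵢKᵢ = 1.149 > 1 and Σzᵢ/Kᵢ = 1.545 > 1, so g(0) = 0.149 > 0 and g(1) = -0.545 < 0.
Iterate (Newton) starting at ψ₁ = 0.5:
  ψ₁ = 0.500: g = -0.1718, g' = -0.563 → ψ₁ = 0.195
  ψ₁ = 0.195: g = 0.0044, g' = -0.637 → ψ₁ = 0.202
Converged at ψ₁ = 0.202.
Drum-1 compositions:
  n-hexane: x = 0.185, y = 0.497
  cyclohexane: x = 0.086, y = 0.132
  toluene: x = 0.292, y = 0.203
  p-xylene: x = 0.437, y = 0.168
Drum-2 feed = drum-1 vapor: z₂ = (0.4966, 0.1321, 0.2034, 0.1679).
Drum 2:
Let ψ₂ = V/F and solve Σ zᵢ(Kᵢ−1)/(1+ψ₂(Kᵢ−1)) = 0.
g(0) = ΣzᵢKᵢ − 1 = 0.219 and g(1) = 1 − Σzᵢ/Kᵢ = -0.428, so a root lies in (0, 1).
Newton iteration, ψ₂⁰ = 0.5:
  ψ₂ = 0.500: g = -0.0206, g' = -0.505 → ψ₂ = 0.459
  ψ₂ = 0.459: g = -0.0003, g' = -0.489 → ψ₂ = 0.458
Converged at ψ₂ = 0.458.
  n-hexane: x = 0.354, y = 0.665
  cyclohexane: x = 0.127, y = 0.138
  toluene: x = 0.266, y = 0.130
  p-xylene: x = 0.253, y = 0.068

y_toluene (drum 2) = 0.130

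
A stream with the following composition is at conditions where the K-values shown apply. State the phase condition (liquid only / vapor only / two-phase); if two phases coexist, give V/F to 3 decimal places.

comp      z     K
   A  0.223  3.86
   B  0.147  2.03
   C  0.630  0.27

ΣzᵢKᵢ = 1.329; Σzᵢ/Kᵢ = 2.464.
Both exceed 1, so a two-phase solution exists.
Rachford–Rice: g(ψ) = Σ zᵢ(Kᵢ−1)/(1+ψ(Kᵢ−1)) = 0.
Iterate (Newton) starting at ψ = 0.5:
  ψ = 0.500: g = -0.3619, g' = -1.209 → ψ = 0.201
  ψ = 0.201: g = -0.0083, g' = -1.304 → ψ = 0.194
Converged at ψ = 0.194.

two-phase, V/F = 0.194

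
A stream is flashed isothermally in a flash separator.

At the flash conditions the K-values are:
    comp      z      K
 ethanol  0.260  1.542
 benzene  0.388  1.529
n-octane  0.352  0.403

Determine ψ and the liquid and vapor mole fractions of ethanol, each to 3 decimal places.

ψ = 0.427, x_ethanol = 0.211, y_ethanol = 0.326

Rachford–Rice: g(ψ) = Σ zᵢ(Kᵢ−1)/(1+ψ(Kᵢ−1)) = 0.
Check two-phase: ΣzᵢKᵢ = 1.136 > 1 and Σzᵢ/Kᵢ = 1.296 > 1, so g(0) = 0.136 > 0 and g(1) = -0.296 < 0.
Newton–Raphson from ψ = 0.63:
  ψ = 0.630: g = -0.0778, g' = -0.426 → ψ = 0.447
  ψ = 0.447: g = -0.0073, g' = -0.354 → ψ = 0.427
Converged at ψ = 0.427.
Compositions from xᵢ = zᵢ/(1+ψ(Kᵢ−1)), yᵢ = Kᵢxᵢ:
  ethanol: x = 0.211, y = 0.326
  benzene: x = 0.317, y = 0.484
  n-octane: x = 0.472, y = 0.190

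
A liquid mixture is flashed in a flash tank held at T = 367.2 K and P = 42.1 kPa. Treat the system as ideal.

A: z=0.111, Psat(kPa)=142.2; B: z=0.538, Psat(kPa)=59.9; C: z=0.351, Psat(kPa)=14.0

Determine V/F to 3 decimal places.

Raoult's law: Kᵢ = Pᵢˢᵃᵗ/P = Pᵢˢᵃᵗ/42.1.
  K_A = 142.2/42.1 = 3.37767, K_B = 59.9/42.1 = 1.42280, K_C = 14.0/42.1 = 0.33254
Rachford–Rice: g(V/F) = Σ zᵢ(Kᵢ−1)/(1+V/F(Kᵢ−1)) = 0.
g(0) = ΣzᵢKᵢ − 1 = 0.257 and g(1) = 1 − Σzᵢ/Kᵢ = -0.466, so a root lies in (0, 1).
Newton–Raphson from V/F = 0.63:
  V/F = 0.630: g = -0.1190, g' = -0.626 → V/F = 0.440
  V/F = 0.440: g = -0.0109, g' = -0.532 → V/F = 0.419
Converged at V/F = 0.419.

V/F = 0.419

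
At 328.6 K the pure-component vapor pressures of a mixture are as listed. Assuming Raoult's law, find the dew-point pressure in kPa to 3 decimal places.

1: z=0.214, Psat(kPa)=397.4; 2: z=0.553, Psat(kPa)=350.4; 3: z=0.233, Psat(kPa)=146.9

At the dew point ψ → 1, so Σzᵢ/Kᵢ = 1 with Kᵢ = Pᵢˢᵃᵗ/P ⇒ 1/P = Σzᵢ/Pᵢˢᵃᵗ.
1/P = 0.214/397.4 + 0.553/350.4 + 0.233/146.9 = 0.003703 ⇒ P = 270.065 kPa

Pdew = 270.065 kPa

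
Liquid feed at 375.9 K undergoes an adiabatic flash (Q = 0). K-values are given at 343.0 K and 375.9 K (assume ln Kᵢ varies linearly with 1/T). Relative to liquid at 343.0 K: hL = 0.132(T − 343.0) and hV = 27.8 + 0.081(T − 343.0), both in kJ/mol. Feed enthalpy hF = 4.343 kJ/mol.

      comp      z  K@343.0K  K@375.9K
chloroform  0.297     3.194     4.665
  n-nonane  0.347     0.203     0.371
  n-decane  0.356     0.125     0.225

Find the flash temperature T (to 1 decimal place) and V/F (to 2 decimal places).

Adiabatic flash: solve Rachford–Rice at each trial T, then check hF = ψ·hV(T) + (1−ψ)·hL(T).
  T = 343.0 K: K = (3.194, 0.203, 0.125), RR gives ψ = 0.035, H_out = 0.962 kJ/mol
  T = 375.9 K: K = (4.665, 0.371, 0.225), RR gives ψ = 0.230, H_out = 10.346 kJ/mol
  T = 359.4 K: K = (3.891, 0.278, 0.170), RR gives ψ = 0.139, H_out = 5.912 kJ/mol
  T = 351.2 K: K = (3.534, 0.238, 0.146), RR gives ψ = 0.090, H_out = 3.544 kJ/mol
  T = 355.3 K: K = (3.710, 0.258, 0.158), RR gives ψ = 0.115, H_out = 4.749 kJ/mol
  T = 353.2 K: K = (3.619, 0.248, 0.152), RR gives ψ = 0.102, H_out = 4.138 kJ/mol
Linear interpolation between T = 353.2 (H_out = 4.138) and T = 355.3 (H_out = 4.749) on hF = 4.343 gives T ≈ 353.9 K, at which ψ = 0.11.

T = 353.9 K, V/F = 0.11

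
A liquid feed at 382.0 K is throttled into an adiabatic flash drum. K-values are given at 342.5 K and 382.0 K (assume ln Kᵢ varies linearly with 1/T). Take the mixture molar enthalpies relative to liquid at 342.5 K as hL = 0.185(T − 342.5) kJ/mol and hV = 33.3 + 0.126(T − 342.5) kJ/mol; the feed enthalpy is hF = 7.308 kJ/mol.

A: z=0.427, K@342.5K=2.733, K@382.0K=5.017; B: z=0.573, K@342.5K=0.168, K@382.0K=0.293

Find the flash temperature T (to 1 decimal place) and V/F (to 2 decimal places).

Adiabatic flash: solve Rachford–Rice at each trial T, then check hF = ψ·hV(T) + (1−ψ)·hL(T).
  T = 342.5 K: K = (2.733, 0.168), RR gives ψ = 0.183, H_out = 6.080 kJ/mol
  T = 382.0 K: K = (5.017, 0.293), RR gives ψ = 0.461, H_out = 21.594 kJ/mol
  T = 362.2 K: K = (3.762, 0.225), RR gives ψ = 0.344, H_out = 14.686 kJ/mol
  T = 352.4 K: K = (3.223, 0.195), RR gives ψ = 0.273, H_out = 10.762 kJ/mol
  T = 347.4 K: K = (2.969, 0.181), RR gives ψ = 0.231, H_out = 8.516 kJ/mol
  T = 344.9 K: K = (2.847, 0.174), RR gives ψ = 0.207, H_out = 7.307 kJ/mol
  T = 346.1 K: K = (2.905, 0.178), RR gives ψ = 0.218, H_out = 7.896 kJ/mol
Linear interpolation between T = 344.9 (H_out = 7.307) and T = 346.1 (H_out = 7.896) on hF = 7.308 gives T ≈ 344.9 K, at which ψ = 0.21.

T = 344.9 K, V/F = 0.21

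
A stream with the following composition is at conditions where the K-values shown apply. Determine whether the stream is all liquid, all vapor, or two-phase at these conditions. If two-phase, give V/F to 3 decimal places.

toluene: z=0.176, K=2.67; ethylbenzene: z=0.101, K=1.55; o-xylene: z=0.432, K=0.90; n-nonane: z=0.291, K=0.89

all vapor

ΣzᵢKᵢ = 1.274; Σzᵢ/Kᵢ = 0.938.
Since Σzᵢ/Kᵢ < 1 the mixture is above its dew point — single vapor phase.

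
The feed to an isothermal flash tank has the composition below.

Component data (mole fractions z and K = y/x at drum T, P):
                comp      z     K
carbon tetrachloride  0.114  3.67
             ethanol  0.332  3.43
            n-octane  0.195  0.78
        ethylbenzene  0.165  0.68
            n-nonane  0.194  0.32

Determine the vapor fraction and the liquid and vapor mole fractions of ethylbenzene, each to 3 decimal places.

ψ = 0.746, x_ethylbenzene = 0.217, y_ethylbenzene = 0.147

Let ψ = V/F and solve Σ zᵢ(Kᵢ−1)/(1+ψ(Kᵢ−1)) = 0.
g(0) = ΣzᵢKᵢ − 1 = 0.884 and g(1) = 1 − Σzᵢ/Kᵢ = -0.227, so a root lies in (0, 1).
Iterate (Newton) starting at ψ = 0.31:
  ψ = 0.310: g = 0.3549, g' = -1.057 → ψ = 0.646
  ψ = 0.646: g = 0.0740, g' = -0.731 → ψ = 0.747
  ψ = 0.747: g = -0.0006, g' = -0.751 → ψ = 0.746
Converged at ψ = 0.746.
Compositions from xᵢ = zᵢ/(1+ψ(Kᵢ−1)), yᵢ = Kᵢxᵢ:
  carbon tetrachloride: x = 0.038, y = 0.140
  ethanol: x = 0.118, y = 0.405
  n-octane: x = 0.233, y = 0.182
  ethylbenzene: x = 0.217, y = 0.147
  n-nonane: x = 0.394, y = 0.126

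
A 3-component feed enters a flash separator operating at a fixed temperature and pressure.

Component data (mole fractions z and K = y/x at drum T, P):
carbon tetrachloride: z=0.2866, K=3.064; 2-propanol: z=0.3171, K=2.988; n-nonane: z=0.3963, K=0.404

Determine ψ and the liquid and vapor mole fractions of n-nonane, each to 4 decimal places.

ψ = 0.8171, x_n-nonane = 0.7725, y_n-nonane = 0.3121

Material balance + equilibrium reduce to Σ zᵢ(Kᵢ−1)/(1+ψ(Kᵢ−1)) = 0.
g(0) = ΣzᵢKᵢ − 1 = 0.9857 and g(1) = 1 − Σzᵢ/Kᵢ = -0.1806, so a root lies in (0, 1).
Iterate (Newton) starting at ψ = 0.5:
  ψ = 0.5000: g = 0.27080, g' = -0.8965 → ψ = 0.8020
  ψ = 0.8020: g = 0.01325, g' = -0.8760 → ψ = 0.8172
  ψ = 0.8172: g = -0.00007, g' = -0.8861 → ψ = 0.8171
Converged at ψ = 0.8171.
Compositions from xᵢ = zᵢ/(1+ψ(Kᵢ−1)), yᵢ = Kᵢxᵢ:
  carbon tetrachloride: x = 0.1067, y = 0.3269
  2-propanol: x = 0.1208, y = 0.3610
  n-nonane: x = 0.7725, y = 0.3121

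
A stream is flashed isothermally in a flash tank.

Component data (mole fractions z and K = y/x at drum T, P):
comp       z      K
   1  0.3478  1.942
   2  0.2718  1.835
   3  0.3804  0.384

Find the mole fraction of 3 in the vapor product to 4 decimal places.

Rachford–Rice: g(ψ) = Σ zᵢ(Kᵢ−1)/(1+ψ(Kᵢ−1)) = 0.
g(0) = ΣzᵢKᵢ − 1 = 0.3203 and g(1) = 1 − Σzᵢ/Kᵢ = -0.3178, so a root lies in (0, 1).
Iterate (Newton) starting at ψ = 0.5:
  ψ = 0.5000: g = 0.04421, g' = -0.5384 → ψ = 0.5821
  ψ = 0.5821: g = -0.00101, g' = -0.5654 → ψ = 0.5803
Converged at ψ = 0.5803.
Compositions from xᵢ = zᵢ/(1+ψ(Kᵢ−1)), yᵢ = Kᵢxᵢ:
  1: x = 0.2249, y = 0.4367
  2: x = 0.1831, y = 0.3360
  3: x = 0.5920, y = 0.2273

y_3 = 0.2273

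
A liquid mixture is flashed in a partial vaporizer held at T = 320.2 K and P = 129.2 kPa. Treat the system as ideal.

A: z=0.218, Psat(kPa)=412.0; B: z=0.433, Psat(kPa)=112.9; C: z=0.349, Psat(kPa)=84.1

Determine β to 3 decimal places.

β = 0.575

Raoult's law: Kᵢ = Pᵢˢᵃᵗ/P = Pᵢˢᵃᵗ/129.2.
  K_A = 412.0/129.2 = 3.18885, K_B = 112.9/129.2 = 0.87384, K_C = 84.1/129.2 = 0.65093
Let β = V/F and solve Σ zᵢ(Kᵢ−1)/(1+β(Kᵢ−1)) = 0.
g(0) = ΣzᵢKᵢ − 1 = 0.301 and g(1) = 1 − Σzᵢ/Kᵢ = -0.100, so a root lies in (0, 1).
Newton iteration, β⁰ = 0.5:
  β = 0.500: g = 0.0219, g' = -0.308 → β = 0.571
  β = 0.571: g = 0.0010, g' = -0.281 → β = 0.575
Converged at β = 0.575.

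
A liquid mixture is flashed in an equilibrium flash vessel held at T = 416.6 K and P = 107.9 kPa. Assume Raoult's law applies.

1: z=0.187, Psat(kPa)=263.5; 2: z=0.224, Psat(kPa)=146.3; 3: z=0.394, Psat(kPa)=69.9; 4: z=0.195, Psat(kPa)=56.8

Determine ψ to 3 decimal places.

Raoult's law: Kᵢ = Pᵢˢᵃᵗ/P = Pᵢˢᵃᵗ/107.9.
  K_1 = 263.5/107.9 = 2.44208, K_2 = 146.3/107.9 = 1.35589, K_3 = 69.9/107.9 = 0.64782, K_4 = 56.8/107.9 = 0.52641
Let ψ = V/F and solve Σ zᵢ(Kᵢ−1)/(1+ψ(Kᵢ−1)) = 0.
g(0) = ΣzᵢKᵢ − 1 = 0.118 and g(1) = 1 − Σzᵢ/Kᵢ = -0.220, so a root lies in (0, 1).
Newton iteration, ψ⁰ = 0.5:
  ψ = 0.500: g = -0.0651, g' = -0.299 → ψ = 0.282
  ψ = 0.282: g = 0.0034, g' = -0.338 → ψ = 0.292
Converged at ψ = 0.292.

ψ = 0.292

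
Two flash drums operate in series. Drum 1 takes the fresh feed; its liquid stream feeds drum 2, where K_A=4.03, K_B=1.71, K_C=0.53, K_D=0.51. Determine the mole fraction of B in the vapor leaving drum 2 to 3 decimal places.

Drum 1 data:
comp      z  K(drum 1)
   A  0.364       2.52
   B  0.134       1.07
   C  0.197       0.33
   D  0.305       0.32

Drum 1:
Iterate (Newton) starting at ψ₁ = 0.5:
  ψ₁ = 0.500: g = -0.1893, g' = -0.796 → ψ₁ = 0.262
  ψ₁ = 0.262: g = -0.0077, g' = -0.770 → ψ₁ = 0.252
Converged at ψ₁ = 0.252.
Drum-1 compositions:
  A: x = 0.263, y = 0.663
  B: x = 0.132, y = 0.141
  C: x = 0.237, y = 0.078
  D: x = 0.368, y = 0.118
Drum-2 feed = drum-1 liquid: z₂ = (0.2631, 0.1317, 0.2371, 0.3681).
Drum 2:
Let ψ₂ = V/F and solve Σ zᵢ(Kᵢ−1)/(1+ψ₂(Kᵢ−1)) = 0.
g(0) = ΣzᵢKᵢ − 1 = 0.599 and g(1) = 1 − Σzᵢ/Kᵢ = -0.311, so a root lies in (0, 1).
Iterate (Newton) starting at ψ₂ = 0.47:
  ψ₂ = 0.470: g = 0.0216, g' = -0.684 → ψ₂ = 0.502
Converged at ψ₂ = 0.502.
  A: x = 0.104, y = 0.421
  B: x = 0.097, y = 0.166
  C: x = 0.310, y = 0.164
  D: x = 0.488, y = 0.249

y_B (drum 2) = 0.166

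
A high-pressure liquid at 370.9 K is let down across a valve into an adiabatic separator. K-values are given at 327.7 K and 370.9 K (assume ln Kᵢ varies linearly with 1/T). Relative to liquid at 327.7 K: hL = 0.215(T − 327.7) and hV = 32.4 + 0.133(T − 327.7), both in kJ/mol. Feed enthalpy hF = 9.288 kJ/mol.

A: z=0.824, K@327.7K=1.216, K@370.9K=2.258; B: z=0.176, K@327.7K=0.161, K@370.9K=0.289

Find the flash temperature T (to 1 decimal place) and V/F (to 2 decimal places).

Adiabatic flash: solve Rachford–Rice at each trial T, then check hF = ψ·hV(T) + (1−ψ)·hL(T).
  T = 327.7 K: K = (1.216, 0.161), RR gives ψ = 0.167, H_out = 5.421 kJ/mol
  T = 370.9 K: K = (2.258, 0.289), RR gives ψ = 1.000, H_out = 38.146 kJ/mol
  T = 349.3 K: K = (1.689, 0.220), RR gives ψ = 0.800, H_out = 29.162 kJ/mol
  T = 338.5 K: K = (1.441, 0.189), RR gives ψ = 0.617, H_out = 21.754 kJ/mol
  T = 333.1 K: K = (1.325, 0.175), RR gives ψ = 0.457, H_out = 15.781 kJ/mol
  T = 330.4 K: K = (1.270, 0.168), RR gives ψ = 0.338, H_out = 11.462 kJ/mol
  T = 329.0 K: K = (1.242, 0.164), RR gives ψ = 0.258, H_out = 8.613 kJ/mol
Linear interpolation between T = 329.0 (H_out = 8.613) and T = 330.4 (H_out = 11.462) on hF = 9.288 gives T ≈ 329.3 K, at which ψ = 0.28.

T = 329.3 K, V/F = 0.28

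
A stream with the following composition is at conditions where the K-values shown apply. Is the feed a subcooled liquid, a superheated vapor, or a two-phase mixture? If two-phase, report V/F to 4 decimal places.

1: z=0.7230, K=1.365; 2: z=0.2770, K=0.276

ΣzᵢKᵢ = 1.0633; Σzᵢ/Kᵢ = 1.5333.
Both exceed 1, so a two-phase solution exists.
Rachford–Rice: g(ψ) = Σ zᵢ(Kᵢ−1)/(1+ψ(Kᵢ−1)) = 0.
Binary case is linear: z₁(K₁−1)(1+ψ(K₂−1)) + z₂(K₂−1)(1+ψ(K₁−1)) = 0
⇒ ψ = [z₁(K₁−1)+z₂(K₂−1)] / [−(K₁−1)(K₂−1)] = 0.06335/0.26426 = 0.2397

two-phase, V/F = 0.2397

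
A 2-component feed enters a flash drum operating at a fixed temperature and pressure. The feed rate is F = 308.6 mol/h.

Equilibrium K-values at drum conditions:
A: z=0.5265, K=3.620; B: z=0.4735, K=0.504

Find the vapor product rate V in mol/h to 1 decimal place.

Let β = V/F and solve Σ zᵢ(Kᵢ−1)/(1+β(Kᵢ−1)) = 0.
Check two-phase: ΣzᵢKᵢ = 2.1446 > 1 and Σzᵢ/Kᵢ = 1.0849 > 1, so g(0) = 1.1446 > 0 and g(1) = -0.0849 < 0.
Binary case is linear: z₁(K₁−1)(1+β(K₂−1)) + z₂(K₂−1)(1+β(K₁−1)) = 0
⇒ β = [z₁(K₁−1)+z₂(K₂−1)] / [−(K₁−1)(K₂−1)] = 1.14457/1.29952 = 0.8808
Then V = β·F = 0.8808·308.6 = 271.8 mol/h and L = F − V = 36.8 mol/h.

V = 271.8 mol/h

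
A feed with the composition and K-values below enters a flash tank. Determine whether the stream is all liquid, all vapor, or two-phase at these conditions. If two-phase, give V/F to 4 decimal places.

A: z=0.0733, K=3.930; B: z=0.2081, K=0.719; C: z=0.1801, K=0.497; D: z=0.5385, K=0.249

all liquid

ΣzᵢKᵢ = 0.6613; Σzᵢ/Kᵢ = 2.8331.
Since ΣzᵢKᵢ < 1 the mixture is below its bubble point — single liquid phase.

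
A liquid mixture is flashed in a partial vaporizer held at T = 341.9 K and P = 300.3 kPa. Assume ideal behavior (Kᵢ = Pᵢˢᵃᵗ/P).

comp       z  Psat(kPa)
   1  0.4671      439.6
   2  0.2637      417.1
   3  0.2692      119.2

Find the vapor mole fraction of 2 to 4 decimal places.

y_2 = 0.2975

Raoult's law: Kᵢ = Pᵢˢᵃᵗ/P = Pᵢˢᵃᵗ/300.3.
  K_1 = 439.6/300.3 = 1.463869, K_2 = 417.1/300.3 = 1.388944, K_3 = 119.2/300.3 = 0.396936
Newton iteration, ψ⁰ = 0.5:
  ψ = 0.5000: g = 0.02932, g' = -0.2949 → ψ = 0.5994
  ψ = 0.5994: g = -0.00155, g' = -0.3279 → ψ = 0.5947
Converged at ψ = 0.5947.
Compositions from xᵢ = zᵢ/(1+ψ(Kᵢ−1)), yᵢ = Kᵢxᵢ:
  1: x = 0.3661, y = 0.5359
  2: x = 0.2142, y = 0.2975
  3: x = 0.4197, y = 0.1666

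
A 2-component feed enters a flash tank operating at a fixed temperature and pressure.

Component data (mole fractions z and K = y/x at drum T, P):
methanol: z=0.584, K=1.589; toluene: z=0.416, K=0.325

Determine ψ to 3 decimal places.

Material balance + equilibrium reduce to Σ zᵢ(Kᵢ−1)/(1+ψ(Kᵢ−1)) = 0.
Feasibility: ΣzᵢKᵢ = 1.063, Σzᵢ/Kᵢ = 1.648 — both > 1, two phases present.
Newton–Raphson from ψ = 0.5:
  ψ = 0.500: g = -0.1581, g' = -0.553 → ψ = 0.214
  ψ = 0.214: g = -0.0227, g' = -0.419 → ψ = 0.160
  ψ = 0.160: g = -0.0003, g' = -0.407 → ψ = 0.159
Converged at ψ = 0.159.

ψ = 0.159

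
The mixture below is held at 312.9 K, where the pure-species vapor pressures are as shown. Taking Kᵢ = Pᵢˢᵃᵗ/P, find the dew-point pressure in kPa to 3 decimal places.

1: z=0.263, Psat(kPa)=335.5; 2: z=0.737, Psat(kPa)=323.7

Pdew = 326.722 kPa

At the dew point ψ → 1, so Σzᵢ/Kᵢ = 1 with Kᵢ = Pᵢˢᵃᵗ/P ⇒ 1/P = Σzᵢ/Pᵢˢᵃᵗ.
1/P = 0.263/335.5 + 0.737/323.7 = 0.003061 ⇒ P = 326.722 kPa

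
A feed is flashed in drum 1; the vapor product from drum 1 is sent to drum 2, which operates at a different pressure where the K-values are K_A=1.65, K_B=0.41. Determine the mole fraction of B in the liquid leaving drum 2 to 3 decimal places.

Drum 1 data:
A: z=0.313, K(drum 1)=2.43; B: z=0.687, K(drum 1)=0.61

Drum 1:
Rachford–Rice: g(ψ₁) = Σ zᵢ(Kᵢ−1)/(1+ψ₁(Kᵢ−1)) = 0.
Check two-phase: ΣzᵢKᵢ = 1.180 > 1 and Σzᵢ/Kᵢ = 1.255 > 1, so g(0) = 0.180 > 0 and g(1) = -0.255 < 0.
Binary case is linear: z₁(K₁−1)(1+ψ₁(K₂−1)) + z₂(K₂−1)(1+ψ₁(K₁−1)) = 0
⇒ ψ₁ = [z₁(K₁−1)+z₂(K₂−1)] / [−(K₁−1)(K₂−1)] = 0.1797/0.5577 = 0.322
Drum-1 compositions:
  A: x = 0.214, y = 0.521
  B: x = 0.786, y = 0.479
Drum-2 feed = drum-1 vapor: z₂ = (0.5207, 0.4793).
Drum 2:
Rachford–Rice: g(ψ₂) = Σ zᵢ(Kᵢ−1)/(1+ψ₂(Kᵢ−1)) = 0.
Check two-phase: ΣzᵢKᵢ = 1.056 > 1 and Σzᵢ/Kᵢ = 1.485 > 1, so g(0) = 0.056 > 0 and g(1) = -0.485 < 0.
Newton iteration, ψ₂⁰ = 0.65:
  ψ₂ = 0.650: g = -0.2207, g' = -0.548 → ψ₂ = 0.247
  ψ₂ = 0.247: g = -0.0394, g' = -0.392 → ψ₂ = 0.147
  ψ₂ = 0.147: g = -0.0005, g' = -0.383 → ψ₂ = 0.145
Converged at ψ₂ = 0.145.
  A: x = 0.476, y = 0.785
  B: x = 0.524, y = 0.215

x_B (drum 2) = 0.524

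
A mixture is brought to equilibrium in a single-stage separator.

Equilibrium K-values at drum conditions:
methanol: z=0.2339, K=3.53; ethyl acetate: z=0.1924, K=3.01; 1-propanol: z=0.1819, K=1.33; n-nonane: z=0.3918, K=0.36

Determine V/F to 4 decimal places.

V/F = 0.6636

Material balance + equilibrium reduce to Σ zᵢ(Kᵢ−1)/(1+V/F(Kᵢ−1)) = 0.
Feasibility: ΣzᵢKᵢ = 1.7878, Σzᵢ/Kᵢ = 1.3553 — both > 1, two phases present.
Iterate (Newton) starting at V/F = 0.59:
  V/F = 0.5900: g = 0.06168, g' = -0.8318 → V/F = 0.6642
  V/F = 0.6642: g = -0.00049, g' = -0.8498 → V/F = 0.6636
Converged at V/F = 0.6636.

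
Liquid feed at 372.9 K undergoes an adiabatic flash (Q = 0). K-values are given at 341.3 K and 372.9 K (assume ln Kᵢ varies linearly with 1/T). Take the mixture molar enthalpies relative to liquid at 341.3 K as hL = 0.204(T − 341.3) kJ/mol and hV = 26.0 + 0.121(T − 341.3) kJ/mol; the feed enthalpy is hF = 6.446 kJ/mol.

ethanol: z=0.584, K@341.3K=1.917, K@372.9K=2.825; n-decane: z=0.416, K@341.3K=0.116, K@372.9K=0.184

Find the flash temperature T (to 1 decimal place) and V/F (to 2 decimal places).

T = 343.3 K, V/F = 0.23

Adiabatic flash: solve Rachford–Rice at each trial T, then check hF = ψ·hV(T) + (1−ψ)·hL(T).
  T = 341.3 K: K = (1.917, 0.116), RR gives ψ = 0.207, H_out = 5.381 kJ/mol
  T = 372.9 K: K = (2.825, 0.184), RR gives ψ = 0.488, H_out = 17.848 kJ/mol
  T = 357.1 K: K = (2.347, 0.148), RR gives ψ = 0.376, H_out = 12.514 kJ/mol
  T = 349.2 K: K = (2.126, 0.131), RR gives ψ = 0.303, H_out = 9.285 kJ/mol
  T = 345.2 K: K = (2.019, 0.123), RR gives ψ = 0.258, H_out = 7.415 kJ/mol
  T = 343.2 K: K = (1.966, 0.120), RR gives ψ = 0.233, H_out = 6.402 kJ/mol
Linear interpolation between T = 343.2 (H_out = 6.402) and T = 345.2 (H_out = 7.415) on hF = 6.446 gives T ≈ 343.3 K, at which ψ = 0.23.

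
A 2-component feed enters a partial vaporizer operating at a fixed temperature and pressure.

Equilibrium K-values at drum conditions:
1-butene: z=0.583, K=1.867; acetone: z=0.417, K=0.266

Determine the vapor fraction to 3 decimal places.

ψ = 0.313

Rachford–Rice: g(ψ) = Σ zᵢ(Kᵢ−1)/(1+ψ(Kᵢ−1)) = 0.
Feasibility: ΣzᵢKᵢ = 1.199, Σzᵢ/Kᵢ = 1.880 — both > 1, two phases present.
Binary case is linear: z₁(K₁−1)(1+ψ(K₂−1)) + z₂(K₂−1)(1+ψ(K₁−1)) = 0
⇒ ψ = [z₁(K₁−1)+z₂(K₂−1)] / [−(K₁−1)(K₂−1)] = 0.1994/0.6364 = 0.313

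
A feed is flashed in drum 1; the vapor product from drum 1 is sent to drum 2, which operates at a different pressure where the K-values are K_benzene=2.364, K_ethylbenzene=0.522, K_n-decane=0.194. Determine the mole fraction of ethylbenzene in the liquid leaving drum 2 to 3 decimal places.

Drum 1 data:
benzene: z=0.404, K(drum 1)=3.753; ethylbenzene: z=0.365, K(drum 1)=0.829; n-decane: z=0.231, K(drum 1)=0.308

Drum 1:
Let ψ₁ = V/F and solve Σ zᵢ(Kᵢ−1)/(1+ψ₁(Kᵢ−1)) = 0.
Check two-phase: ΣzᵢKᵢ = 1.890 > 1 and Σzᵢ/Kᵢ = 1.298 > 1, so g(0) = 0.890 > 0 and g(1) = -0.298 < 0.
Newton iteration, ψ₁⁰ = 0.34:
  ψ₁ = 0.340: g = 0.2992, g' = -1.018 → ψ₁ = 0.634
  ψ₁ = 0.634: g = 0.0504, g' = -0.771 → ψ₁ = 0.699
Converged at ψ₁ = 0.699.
Drum-1 compositions:
  benzene: x = 0.138, y = 0.519
  ethylbenzene: x = 0.415, y = 0.344
  n-decane: x = 0.447, y = 0.138
Drum-2 feed = drum-1 vapor: z₂ = (0.5186, 0.3436, 0.1378).
Drum 2:
Material balance + equilibrium reduce to Σ zᵢ(Kᵢ−1)/(1+ψ₂(Kᵢ−1)) = 0.
Check two-phase: ΣzᵢKᵢ = 1.432 > 1 and Σzᵢ/Kᵢ = 1.588 > 1, so g(0) = 0.432 > 0 and g(1) = -0.588 < 0.
Newton–Raphson from ψ₂ = 0.57:
  ψ₂ = 0.570: g = -0.0332, g' = -0.760 → ψ₂ = 0.526
Converged at ψ₂ = 0.526.
  benzene: x = 0.302, y = 0.714
  ethylbenzene: x = 0.459, y = 0.240
  n-decane: x = 0.239, y = 0.046

x_ethylbenzene (drum 2) = 0.459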